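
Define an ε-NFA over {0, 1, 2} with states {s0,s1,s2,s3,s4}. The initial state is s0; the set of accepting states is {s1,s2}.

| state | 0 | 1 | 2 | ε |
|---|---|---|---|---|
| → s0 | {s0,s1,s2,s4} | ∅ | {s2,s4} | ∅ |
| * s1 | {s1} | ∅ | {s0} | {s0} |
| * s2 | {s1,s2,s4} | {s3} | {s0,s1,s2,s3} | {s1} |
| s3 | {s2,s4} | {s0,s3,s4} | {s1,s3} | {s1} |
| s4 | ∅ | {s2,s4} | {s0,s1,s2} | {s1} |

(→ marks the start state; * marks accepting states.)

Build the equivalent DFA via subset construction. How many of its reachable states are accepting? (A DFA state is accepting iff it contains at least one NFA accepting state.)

2

Start state of the DFA: {s0} (ε-closure of the NFA start).
{s0} --0--> {s0,s1,s2,s4}  [new]
{s0} --1--> ∅  [new]
{s0} --2--> {s0,s1,s2,s4}  [seen]
{s0,s1,s2,s4} --0--> {s0,s1,s2,s4}  [seen]
{s0,s1,s2,s4} --1--> {s0,s1,s2,s3,s4}  [new]
{s0,s1,s2,s4} --2--> {s0,s1,s2,s3,s4}  [seen]
∅ --0--> ∅  [seen]
∅ --1--> ∅  [seen]
∅ --2--> ∅  [seen]
{s0,s1,s2,s3,s4} --0--> {s0,s1,s2,s4}  [seen]
{s0,s1,s2,s3,s4} --1--> {s0,s1,s2,s3,s4}  [seen]
{s0,s1,s2,s3,s4} --2--> {s0,s1,s2,s3,s4}  [seen]
Reachable DFA states: {s0}, {s0,s1,s2,s4}, ∅, {s0,s1,s2,s3,s4}.
Accepting DFA states (contain an NFA accepting state): {s0,s1,s2,s4}, {s0,s1,s2,s3,s4}.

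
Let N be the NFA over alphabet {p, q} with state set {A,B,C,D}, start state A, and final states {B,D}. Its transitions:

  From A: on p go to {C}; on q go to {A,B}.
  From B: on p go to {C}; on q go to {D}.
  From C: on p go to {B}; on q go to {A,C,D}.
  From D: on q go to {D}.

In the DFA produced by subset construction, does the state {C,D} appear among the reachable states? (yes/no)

no

Start state of the DFA: {A}.
{A} --p--> {C}  [new]
{A} --q--> {A,B}  [new]
{C} --p--> {B}  [new]
{C} --q--> {A,C,D}  [new]
{A,B} --p--> {C}  [seen]
{A,B} --q--> {A,B,D}  [new]
{B} --p--> {C}  [seen]
{B} --q--> {D}  [new]
{A,C,D} --p--> {B,C}  [new]
{A,C,D} --q--> {A,B,C,D}  [new]
{A,B,D} --p--> {C}  [seen]
{A,B,D} --q--> {A,B,D}  [seen]
{D} --p--> ∅  [new]
{D} --q--> {D}  [seen]
{B,C} --p--> {B,C}  [seen]
{B,C} --q--> {A,C,D}  [seen]
{A,B,C,D} --p--> {B,C}  [seen]
{A,B,C,D} --q--> {A,B,C,D}  [seen]
∅ --p--> ∅  [seen]
∅ --q--> ∅  [seen]
Reachable DFA states: {A}, {C}, {A,B}, {B}, {A,C,D}, {A,B,D}, {D}, {B,C}, {A,B,C,D}, ∅.
{C,D} is not among them.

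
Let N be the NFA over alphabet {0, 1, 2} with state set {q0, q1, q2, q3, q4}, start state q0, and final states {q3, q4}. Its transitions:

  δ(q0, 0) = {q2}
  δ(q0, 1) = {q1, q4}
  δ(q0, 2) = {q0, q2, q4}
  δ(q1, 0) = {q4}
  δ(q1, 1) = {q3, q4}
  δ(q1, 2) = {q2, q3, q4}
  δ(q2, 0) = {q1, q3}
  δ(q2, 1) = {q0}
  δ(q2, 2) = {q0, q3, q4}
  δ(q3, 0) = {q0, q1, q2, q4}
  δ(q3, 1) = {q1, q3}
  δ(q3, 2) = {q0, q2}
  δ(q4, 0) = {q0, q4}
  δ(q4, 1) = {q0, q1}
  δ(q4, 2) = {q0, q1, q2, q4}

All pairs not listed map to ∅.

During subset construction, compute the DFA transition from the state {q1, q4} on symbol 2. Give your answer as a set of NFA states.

{q0, q1, q2, q3, q4}

δ(q1,2) = {q2, q3, q4}; δ(q4,2) = {q0, q1, q2, q4}.
Union: {q0, q1, q2, q3, q4}.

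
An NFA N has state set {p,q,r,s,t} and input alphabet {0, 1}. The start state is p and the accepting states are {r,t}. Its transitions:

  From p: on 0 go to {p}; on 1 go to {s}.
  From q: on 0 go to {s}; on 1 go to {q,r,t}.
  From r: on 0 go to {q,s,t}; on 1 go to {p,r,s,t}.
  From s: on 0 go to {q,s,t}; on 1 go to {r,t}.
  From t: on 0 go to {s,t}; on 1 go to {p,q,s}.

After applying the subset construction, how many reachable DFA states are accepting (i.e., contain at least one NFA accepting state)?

Start state of the DFA: {p}.
{p} --0--> {p}  [seen]
{p} --1--> {s}  [new]
{s} --0--> {q,s,t}  [new]
{s} --1--> {r,t}  [new]
{q,s,t} --0--> {q,s,t}  [seen]
{q,s,t} --1--> {p,q,r,s,t}  [new]
{r,t} --0--> {q,s,t}  [seen]
{r,t} --1--> {p,q,r,s,t}  [seen]
{p,q,r,s,t} --0--> {p,q,s,t}  [new]
{p,q,r,s,t} --1--> {p,q,r,s,t}  [seen]
{p,q,s,t} --0--> {p,q,s,t}  [seen]
{p,q,s,t} --1--> {p,q,r,s,t}  [seen]
Reachable DFA states: {p}, {s}, {q,s,t}, {r,t}, {p,q,r,s,t}, {p,q,s,t}.
Accepting DFA states (contain an NFA accepting state): {q,s,t}, {r,t}, {p,q,r,s,t}, {p,q,s,t}.

4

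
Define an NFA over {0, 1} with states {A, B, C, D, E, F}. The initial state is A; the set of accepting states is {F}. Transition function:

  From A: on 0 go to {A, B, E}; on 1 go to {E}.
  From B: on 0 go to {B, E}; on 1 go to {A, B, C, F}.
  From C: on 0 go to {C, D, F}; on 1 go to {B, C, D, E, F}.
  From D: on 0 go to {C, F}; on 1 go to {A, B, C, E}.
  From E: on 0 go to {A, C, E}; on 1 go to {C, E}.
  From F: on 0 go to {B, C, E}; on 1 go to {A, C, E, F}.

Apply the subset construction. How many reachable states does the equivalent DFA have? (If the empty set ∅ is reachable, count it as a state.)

10

Start state of the DFA: {A}.
{A} --0--> {A, B, E}  [new]
{A} --1--> {E}  [new]
{A, B, E} --0--> {A, B, C, E}  [new]
{A, B, E} --1--> {A, B, C, E, F}  [new]
{E} --0--> {A, C, E}  [new]
{E} --1--> {C, E}  [new]
{A, B, C, E} --0--> {A, B, C, D, E, F}  [new]
{A, B, C, E} --1--> {A, B, C, D, E, F}  [seen]
{A, B, C, E, F} --0--> {A, B, C, D, E, F}  [seen]
{A, B, C, E, F} --1--> {A, B, C, D, E, F}  [seen]
{A, C, E} --0--> {A, B, C, D, E, F}  [seen]
{A, C, E} --1--> {B, C, D, E, F}  [new]
{C, E} --0--> {A, C, D, E, F}  [new]
{C, E} --1--> {B, C, D, E, F}  [seen]
{A, B, C, D, E, F} --0--> {A, B, C, D, E, F}  [seen]
{A, B, C, D, E, F} --1--> {A, B, C, D, E, F}  [seen]
{B, C, D, E, F} --0--> {A, B, C, D, E, F}  [seen]
{B, C, D, E, F} --1--> {A, B, C, D, E, F}  [seen]
{A, C, D, E, F} --0--> {A, B, C, D, E, F}  [seen]
{A, C, D, E, F} --1--> {A, B, C, D, E, F}  [seen]
Reachable DFA states: {A}, {A, B, E}, {E}, {A, B, C, E}, {A, B, C, E, F}, {A, C, E}, {C, E}, {A, B, C, D, E, F}, {B, C, D, E, F}, {A, C, D, E, F}.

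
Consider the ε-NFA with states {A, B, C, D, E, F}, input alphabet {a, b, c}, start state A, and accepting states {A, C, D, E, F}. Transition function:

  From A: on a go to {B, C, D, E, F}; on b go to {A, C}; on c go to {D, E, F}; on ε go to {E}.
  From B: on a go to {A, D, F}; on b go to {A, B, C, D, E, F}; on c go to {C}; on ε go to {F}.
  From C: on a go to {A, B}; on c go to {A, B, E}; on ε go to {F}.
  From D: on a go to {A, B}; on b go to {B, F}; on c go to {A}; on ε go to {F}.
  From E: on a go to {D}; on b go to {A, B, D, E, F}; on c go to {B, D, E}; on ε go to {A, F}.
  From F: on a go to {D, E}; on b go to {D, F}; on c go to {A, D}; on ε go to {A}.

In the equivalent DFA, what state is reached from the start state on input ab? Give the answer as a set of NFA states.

{A, B, C, D, E, F}

Start: {A, E, F}.
δ(A,a) = {B, C, D, E, F}; δ(E,a) = {D}; δ(F,a) = {D, E}.
Union: {B, C, D, E, F}.
ε-closure gives {A, B, C, D, E, F}.
After a: {A, B, C, D, E, F}.
δ(A,b) = {A, C}; δ(B,b) = {A, B, C, D, E, F}; δ(C,b) = ∅; δ(D,b) = {B, F}; δ(E,b) = {A, B, D, E, F}; δ(F,b) = {D, F}.
Union: {A, B, C, D, E, F}.
After b: {A, B, C, D, E, F}.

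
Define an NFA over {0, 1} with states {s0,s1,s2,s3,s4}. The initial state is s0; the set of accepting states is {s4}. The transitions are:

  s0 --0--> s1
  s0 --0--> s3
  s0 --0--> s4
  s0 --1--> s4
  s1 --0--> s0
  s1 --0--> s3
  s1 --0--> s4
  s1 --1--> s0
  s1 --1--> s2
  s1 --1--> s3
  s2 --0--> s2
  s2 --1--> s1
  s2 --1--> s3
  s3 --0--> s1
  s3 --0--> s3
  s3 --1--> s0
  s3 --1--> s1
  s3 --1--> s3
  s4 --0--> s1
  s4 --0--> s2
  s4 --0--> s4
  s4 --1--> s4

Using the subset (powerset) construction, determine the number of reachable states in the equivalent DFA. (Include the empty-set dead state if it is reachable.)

Start state of the DFA: {s0}.
{s0} --0--> {s1,s3,s4}  [new]
{s0} --1--> {s4}  [new]
{s1,s3,s4} --0--> {s0,s1,s2,s3,s4}  [new]
{s1,s3,s4} --1--> {s0,s1,s2,s3,s4}  [seen]
{s4} --0--> {s1,s2,s4}  [new]
{s4} --1--> {s4}  [seen]
{s0,s1,s2,s3,s4} --0--> {s0,s1,s2,s3,s4}  [seen]
{s0,s1,s2,s3,s4} --1--> {s0,s1,s2,s3,s4}  [seen]
{s1,s2,s4} --0--> {s0,s1,s2,s3,s4}  [seen]
{s1,s2,s4} --1--> {s0,s1,s2,s3,s4}  [seen]
Reachable DFA states: {s0}, {s1,s3,s4}, {s4}, {s0,s1,s2,s3,s4}, {s1,s2,s4}.

5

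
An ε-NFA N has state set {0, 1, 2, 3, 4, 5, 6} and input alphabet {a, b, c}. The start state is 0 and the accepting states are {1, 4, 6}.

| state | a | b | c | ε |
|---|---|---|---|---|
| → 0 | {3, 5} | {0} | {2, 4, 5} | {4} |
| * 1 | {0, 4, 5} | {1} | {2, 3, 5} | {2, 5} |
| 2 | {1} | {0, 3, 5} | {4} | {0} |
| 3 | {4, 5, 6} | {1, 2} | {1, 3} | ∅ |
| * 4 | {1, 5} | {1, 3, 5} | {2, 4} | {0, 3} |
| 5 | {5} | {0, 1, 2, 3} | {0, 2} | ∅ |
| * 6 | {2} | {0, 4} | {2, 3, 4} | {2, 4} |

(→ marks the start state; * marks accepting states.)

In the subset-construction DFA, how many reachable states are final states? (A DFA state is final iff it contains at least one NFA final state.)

3

Start state of the DFA: {0, 3, 4} (ε-closure of the NFA start).
{0, 3, 4} --a--> {0, 1, 2, 3, 4, 5, 6}  [new]
{0, 3, 4} --b--> {0, 1, 2, 3, 4, 5}  [new]
{0, 3, 4} --c--> {0, 1, 2, 3, 4, 5}  [seen]
{0, 1, 2, 3, 4, 5, 6} --a--> {0, 1, 2, 3, 4, 5, 6}  [seen]
{0, 1, 2, 3, 4, 5, 6} --b--> {0, 1, 2, 3, 4, 5}  [seen]
{0, 1, 2, 3, 4, 5, 6} --c--> {0, 1, 2, 3, 4, 5}  [seen]
{0, 1, 2, 3, 4, 5} --a--> {0, 1, 2, 3, 4, 5, 6}  [seen]
{0, 1, 2, 3, 4, 5} --b--> {0, 1, 2, 3, 4, 5}  [seen]
{0, 1, 2, 3, 4, 5} --c--> {0, 1, 2, 3, 4, 5}  [seen]
Reachable DFA states: {0, 3, 4}, {0, 1, 2, 3, 4, 5, 6}, {0, 1, 2, 3, 4, 5}.
Accepting DFA states (contain an NFA accepting state): {0, 3, 4}, {0, 1, 2, 3, 4, 5, 6}, {0, 1, 2, 3, 4, 5}.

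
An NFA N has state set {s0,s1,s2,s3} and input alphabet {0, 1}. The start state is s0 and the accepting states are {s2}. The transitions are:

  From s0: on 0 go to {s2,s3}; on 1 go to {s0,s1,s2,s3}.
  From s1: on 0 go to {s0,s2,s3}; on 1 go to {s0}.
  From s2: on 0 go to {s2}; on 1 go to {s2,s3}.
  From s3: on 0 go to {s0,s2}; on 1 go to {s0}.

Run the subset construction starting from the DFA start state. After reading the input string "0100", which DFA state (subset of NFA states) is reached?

{s0,s2,s3}

Start: {s0}.
δ(s0,0) = {s2,s3}.
Union: {s2,s3}.
After 0: {s2,s3}.
δ(s2,1) = {s2,s3}; δ(s3,1) = {s0}.
Union: {s0,s2,s3}.
After 1: {s0,s2,s3}.
δ(s0,0) = {s2,s3}; δ(s2,0) = {s2}; δ(s3,0) = {s0,s2}.
Union: {s0,s2,s3}.
After 0: {s0,s2,s3}.
δ(s0,0) = {s2,s3}; δ(s2,0) = {s2}; δ(s3,0) = {s0,s2}.
Union: {s0,s2,s3}.
After 0: {s0,s2,s3}.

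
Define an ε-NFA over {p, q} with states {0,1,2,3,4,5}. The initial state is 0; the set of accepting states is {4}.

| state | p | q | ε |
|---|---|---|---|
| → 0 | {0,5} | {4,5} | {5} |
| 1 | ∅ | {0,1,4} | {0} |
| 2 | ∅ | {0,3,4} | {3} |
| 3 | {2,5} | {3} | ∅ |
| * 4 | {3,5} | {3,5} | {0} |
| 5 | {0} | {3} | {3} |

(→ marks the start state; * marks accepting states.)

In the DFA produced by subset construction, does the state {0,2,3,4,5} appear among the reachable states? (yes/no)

Start state of the DFA: {0,3,5} (ε-closure of the NFA start).
{0,3,5} --p--> {0,2,3,5}  [new]
{0,3,5} --q--> {0,3,4,5}  [new]
{0,2,3,5} --p--> {0,2,3,5}  [seen]
{0,2,3,5} --q--> {0,3,4,5}  [seen]
{0,3,4,5} --p--> {0,2,3,5}  [seen]
{0,3,4,5} --q--> {0,3,4,5}  [seen]
Reachable DFA states: {0,3,5}, {0,2,3,5}, {0,3,4,5}.
{0,2,3,4,5} is not among them.

no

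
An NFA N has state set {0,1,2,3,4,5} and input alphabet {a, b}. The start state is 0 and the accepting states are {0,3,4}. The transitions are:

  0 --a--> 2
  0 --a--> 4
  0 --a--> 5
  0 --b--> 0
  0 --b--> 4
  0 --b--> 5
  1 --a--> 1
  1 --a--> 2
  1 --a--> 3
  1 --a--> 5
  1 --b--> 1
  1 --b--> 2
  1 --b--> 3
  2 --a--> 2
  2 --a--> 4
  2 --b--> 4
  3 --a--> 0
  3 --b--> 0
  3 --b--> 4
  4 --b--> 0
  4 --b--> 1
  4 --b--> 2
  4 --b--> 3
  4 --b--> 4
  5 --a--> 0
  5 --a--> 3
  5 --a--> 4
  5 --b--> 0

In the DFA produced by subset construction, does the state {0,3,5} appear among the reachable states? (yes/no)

Start state of the DFA: {0}.
{0} --a--> {2,4,5}  [new]
{0} --b--> {0,4,5}  [new]
{2,4,5} --a--> {0,2,3,4}  [new]
{2,4,5} --b--> {0,1,2,3,4}  [new]
{0,4,5} --a--> {0,2,3,4,5}  [new]
{0,4,5} --b--> {0,1,2,3,4,5}  [new]
{0,2,3,4} --a--> {0,2,4,5}  [new]
{0,2,3,4} --b--> {0,1,2,3,4,5}  [seen]
{0,1,2,3,4} --a--> {0,1,2,3,4,5}  [seen]
{0,1,2,3,4} --b--> {0,1,2,3,4,5}  [seen]
{0,2,3,4,5} --a--> {0,2,3,4,5}  [seen]
{0,2,3,4,5} --b--> {0,1,2,3,4,5}  [seen]
{0,1,2,3,4,5} --a--> {0,1,2,3,4,5}  [seen]
{0,1,2,3,4,5} --b--> {0,1,2,3,4,5}  [seen]
{0,2,4,5} --a--> {0,2,3,4,5}  [seen]
{0,2,4,5} --b--> {0,1,2,3,4,5}  [seen]
Reachable DFA states: {0}, {2,4,5}, {0,4,5}, {0,2,3,4}, {0,1,2,3,4}, {0,2,3,4,5}, {0,1,2,3,4,5}, {0,2,4,5}.
{0,3,5} is not among them.

no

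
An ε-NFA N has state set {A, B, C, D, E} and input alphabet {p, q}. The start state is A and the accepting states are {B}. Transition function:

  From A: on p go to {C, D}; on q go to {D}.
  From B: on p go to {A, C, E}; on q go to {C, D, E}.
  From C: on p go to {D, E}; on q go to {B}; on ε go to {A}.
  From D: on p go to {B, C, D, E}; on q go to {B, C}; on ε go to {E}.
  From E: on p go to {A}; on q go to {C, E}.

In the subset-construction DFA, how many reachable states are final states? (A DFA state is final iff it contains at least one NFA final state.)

Start state of the DFA: {A} (ε-closure of the NFA start).
{A} --p--> {A, C, D, E}  [new]
{A} --q--> {D, E}  [new]
{A, C, D, E} --p--> {A, B, C, D, E}  [new]
{A, C, D, E} --q--> {A, B, C, D, E}  [seen]
{D, E} --p--> {A, B, C, D, E}  [seen]
{D, E} --q--> {A, B, C, E}  [new]
{A, B, C, D, E} --p--> {A, B, C, D, E}  [seen]
{A, B, C, D, E} --q--> {A, B, C, D, E}  [seen]
{A, B, C, E} --p--> {A, C, D, E}  [seen]
{A, B, C, E} --q--> {A, B, C, D, E}  [seen]
Reachable DFA states: {A}, {A, C, D, E}, {D, E}, {A, B, C, D, E}, {A, B, C, E}.
Accepting DFA states (contain an NFA accepting state): {A, B, C, D, E}, {A, B, C, E}.

2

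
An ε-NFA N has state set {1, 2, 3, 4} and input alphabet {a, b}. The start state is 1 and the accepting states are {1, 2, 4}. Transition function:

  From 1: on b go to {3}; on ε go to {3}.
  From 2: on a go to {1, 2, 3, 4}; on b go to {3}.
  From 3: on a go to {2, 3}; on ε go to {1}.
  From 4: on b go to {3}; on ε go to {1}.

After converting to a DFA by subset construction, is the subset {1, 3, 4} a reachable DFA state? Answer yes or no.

no

Start state of the DFA: {1, 3} (ε-closure of the NFA start).
{1, 3} --a--> {1, 2, 3}  [new]
{1, 3} --b--> {1, 3}  [seen]
{1, 2, 3} --a--> {1, 2, 3, 4}  [new]
{1, 2, 3} --b--> {1, 3}  [seen]
{1, 2, 3, 4} --a--> {1, 2, 3, 4}  [seen]
{1, 2, 3, 4} --b--> {1, 3}  [seen]
Reachable DFA states: {1, 3}, {1, 2, 3}, {1, 2, 3, 4}.
{1, 3, 4} is not among them.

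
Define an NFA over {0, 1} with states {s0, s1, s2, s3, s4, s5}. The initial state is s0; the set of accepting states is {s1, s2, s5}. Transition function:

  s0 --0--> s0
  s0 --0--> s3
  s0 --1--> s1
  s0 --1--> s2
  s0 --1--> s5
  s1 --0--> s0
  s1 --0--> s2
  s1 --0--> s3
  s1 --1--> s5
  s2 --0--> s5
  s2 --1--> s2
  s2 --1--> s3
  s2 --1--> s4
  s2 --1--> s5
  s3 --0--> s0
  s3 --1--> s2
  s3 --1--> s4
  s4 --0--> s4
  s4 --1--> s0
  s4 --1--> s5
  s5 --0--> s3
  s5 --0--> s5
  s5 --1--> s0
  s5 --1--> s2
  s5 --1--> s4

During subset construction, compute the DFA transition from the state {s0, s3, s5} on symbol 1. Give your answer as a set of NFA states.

δ(s0,1) = {s1, s2, s5}; δ(s3,1) = {s2, s4}; δ(s5,1) = {s0, s2, s4}.
Union: {s0, s1, s2, s4, s5}.

{s0, s1, s2, s4, s5}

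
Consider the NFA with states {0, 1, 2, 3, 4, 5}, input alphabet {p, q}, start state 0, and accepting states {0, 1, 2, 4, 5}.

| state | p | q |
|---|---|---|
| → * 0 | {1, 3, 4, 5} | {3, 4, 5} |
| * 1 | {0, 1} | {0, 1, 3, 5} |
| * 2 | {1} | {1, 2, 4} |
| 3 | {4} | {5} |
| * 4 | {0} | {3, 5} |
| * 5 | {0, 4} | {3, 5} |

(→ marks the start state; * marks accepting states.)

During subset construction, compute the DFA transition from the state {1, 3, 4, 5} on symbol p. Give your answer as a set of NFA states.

δ(1,p) = {0, 1}; δ(3,p) = {4}; δ(4,p) = {0}; δ(5,p) = {0, 4}.
Union: {0, 1, 4}.

{0, 1, 4}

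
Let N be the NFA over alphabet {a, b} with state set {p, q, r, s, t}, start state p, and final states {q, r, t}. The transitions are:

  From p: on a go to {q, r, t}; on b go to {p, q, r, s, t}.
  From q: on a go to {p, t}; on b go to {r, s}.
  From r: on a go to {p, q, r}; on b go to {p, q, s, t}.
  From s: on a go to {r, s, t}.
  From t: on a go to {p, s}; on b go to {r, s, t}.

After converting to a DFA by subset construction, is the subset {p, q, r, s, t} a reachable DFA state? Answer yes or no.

Start state of the DFA: {p}.
{p} --a--> {q, r, t}  [new]
{p} --b--> {p, q, r, s, t}  [new]
{q, r, t} --a--> {p, q, r, s, t}  [seen]
{q, r, t} --b--> {p, q, r, s, t}  [seen]
{p, q, r, s, t} --a--> {p, q, r, s, t}  [seen]
{p, q, r, s, t} --b--> {p, q, r, s, t}  [seen]
Reachable DFA states: {p}, {q, r, t}, {p, q, r, s, t}.
{p, q, r, s, t} is among them.

yes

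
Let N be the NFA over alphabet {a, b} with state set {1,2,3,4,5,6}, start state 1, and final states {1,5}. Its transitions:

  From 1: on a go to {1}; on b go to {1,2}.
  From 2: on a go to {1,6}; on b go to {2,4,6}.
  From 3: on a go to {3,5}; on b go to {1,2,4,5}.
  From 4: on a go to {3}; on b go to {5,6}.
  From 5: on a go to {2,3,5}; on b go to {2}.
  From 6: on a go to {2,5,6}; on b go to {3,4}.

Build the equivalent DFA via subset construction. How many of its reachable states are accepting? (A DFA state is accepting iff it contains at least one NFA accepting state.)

12

Start state of the DFA: {1}.
{1} --a--> {1}  [seen]
{1} --b--> {1,2}  [new]
{1,2} --a--> {1,6}  [new]
{1,2} --b--> {1,2,4,6}  [new]
{1,6} --a--> {1,2,5,6}  [new]
{1,6} --b--> {1,2,3,4}  [new]
{1,2,4,6} --a--> {1,2,3,5,6}  [new]
{1,2,4,6} --b--> {1,2,3,4,5,6}  [new]
{1,2,5,6} --a--> {1,2,3,5,6}  [seen]
{1,2,5,6} --b--> {1,2,3,4,6}  [new]
{1,2,3,4} --a--> {1,3,5,6}  [new]
{1,2,3,4} --b--> {1,2,4,5,6}  [new]
{1,2,3,5,6} --a--> {1,2,3,5,6}  [seen]
{1,2,3,5,6} --b--> {1,2,3,4,5,6}  [seen]
{1,2,3,4,5,6} --a--> {1,2,3,5,6}  [seen]
{1,2,3,4,5,6} --b--> {1,2,3,4,5,6}  [seen]
{1,2,3,4,6} --a--> {1,2,3,5,6}  [seen]
{1,2,3,4,6} --b--> {1,2,3,4,5,6}  [seen]
{1,3,5,6} --a--> {1,2,3,5,6}  [seen]
{1,3,5,6} --b--> {1,2,3,4,5}  [new]
{1,2,4,5,6} --a--> {1,2,3,5,6}  [seen]
{1,2,4,5,6} --b--> {1,2,3,4,5,6}  [seen]
{1,2,3,4,5} --a--> {1,2,3,5,6}  [seen]
{1,2,3,4,5} --b--> {1,2,4,5,6}  [seen]
Reachable DFA states: {1}, {1,2}, {1,6}, {1,2,4,6}, {1,2,5,6}, {1,2,3,4}, {1,2,3,5,6}, {1,2,3,4,5,6}, {1,2,3,4,6}, {1,3,5,6}, {1,2,4,5,6}, {1,2,3,4,5}.
Accepting DFA states (contain an NFA accepting state): {1}, {1,2}, {1,6}, {1,2,4,6}, {1,2,5,6}, {1,2,3,4}, {1,2,3,5,6}, {1,2,3,4,5,6}, {1,2,3,4,6}, {1,3,5,6}, {1,2,4,5,6}, {1,2,3,4,5}.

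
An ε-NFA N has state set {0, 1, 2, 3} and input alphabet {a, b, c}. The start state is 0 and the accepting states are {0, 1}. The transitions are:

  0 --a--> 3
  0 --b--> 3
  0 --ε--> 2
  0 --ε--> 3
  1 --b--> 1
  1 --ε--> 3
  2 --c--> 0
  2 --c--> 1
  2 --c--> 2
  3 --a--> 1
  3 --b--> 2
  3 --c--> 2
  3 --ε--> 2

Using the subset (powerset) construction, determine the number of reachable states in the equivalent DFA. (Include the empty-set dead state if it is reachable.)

6

Start state of the DFA: {0, 2, 3} (ε-closure of the NFA start).
{0, 2, 3} --a--> {1, 2, 3}  [new]
{0, 2, 3} --b--> {2, 3}  [new]
{0, 2, 3} --c--> {0, 1, 2, 3}  [new]
{1, 2, 3} --a--> {1, 2, 3}  [seen]
{1, 2, 3} --b--> {1, 2, 3}  [seen]
{1, 2, 3} --c--> {0, 1, 2, 3}  [seen]
{2, 3} --a--> {1, 2, 3}  [seen]
{2, 3} --b--> {2}  [new]
{2, 3} --c--> {0, 1, 2, 3}  [seen]
{0, 1, 2, 3} --a--> {1, 2, 3}  [seen]
{0, 1, 2, 3} --b--> {1, 2, 3}  [seen]
{0, 1, 2, 3} --c--> {0, 1, 2, 3}  [seen]
{2} --a--> ∅  [new]
{2} --b--> ∅  [seen]
{2} --c--> {0, 1, 2, 3}  [seen]
∅ --a--> ∅  [seen]
∅ --b--> ∅  [seen]
∅ --c--> ∅  [seen]
Reachable DFA states: {0, 2, 3}, {1, 2, 3}, {2, 3}, {0, 1, 2, 3}, {2}, ∅.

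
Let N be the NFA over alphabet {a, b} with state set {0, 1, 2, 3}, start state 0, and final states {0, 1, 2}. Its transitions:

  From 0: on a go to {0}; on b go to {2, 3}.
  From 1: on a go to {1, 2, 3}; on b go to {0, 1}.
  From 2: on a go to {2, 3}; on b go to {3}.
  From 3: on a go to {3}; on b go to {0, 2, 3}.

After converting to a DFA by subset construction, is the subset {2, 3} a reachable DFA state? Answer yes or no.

yes

Start state of the DFA: {0}.
{0} --a--> {0}  [seen]
{0} --b--> {2, 3}  [new]
{2, 3} --a--> {2, 3}  [seen]
{2, 3} --b--> {0, 2, 3}  [new]
{0, 2, 3} --a--> {0, 2, 3}  [seen]
{0, 2, 3} --b--> {0, 2, 3}  [seen]
Reachable DFA states: {0}, {2, 3}, {0, 2, 3}.
{2, 3} is among them.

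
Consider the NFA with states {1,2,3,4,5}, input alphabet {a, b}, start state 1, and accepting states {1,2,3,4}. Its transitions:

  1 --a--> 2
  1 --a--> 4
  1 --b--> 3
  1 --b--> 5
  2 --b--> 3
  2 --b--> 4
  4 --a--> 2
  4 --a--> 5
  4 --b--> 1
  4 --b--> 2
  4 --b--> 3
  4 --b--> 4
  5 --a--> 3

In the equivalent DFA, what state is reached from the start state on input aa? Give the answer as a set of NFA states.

{2,5}

Start: {1}.
δ(1,a) = {2,4}.
Union: {2,4}.
After a: {2,4}.
δ(2,a) = ∅; δ(4,a) = {2,5}.
Union: {2,5}.
After a: {2,5}.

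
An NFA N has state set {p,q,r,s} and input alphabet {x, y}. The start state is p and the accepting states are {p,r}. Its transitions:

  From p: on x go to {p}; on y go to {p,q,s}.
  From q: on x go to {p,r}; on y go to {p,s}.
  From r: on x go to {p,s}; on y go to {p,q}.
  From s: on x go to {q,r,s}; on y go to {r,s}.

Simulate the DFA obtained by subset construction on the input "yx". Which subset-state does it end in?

{p,q,r,s}

Start: {p}.
δ(p,y) = {p,q,s}.
Union: {p,q,s}.
After y: {p,q,s}.
δ(p,x) = {p}; δ(q,x) = {p,r}; δ(s,x) = {q,r,s}.
Union: {p,q,r,s}.
After x: {p,q,r,s}.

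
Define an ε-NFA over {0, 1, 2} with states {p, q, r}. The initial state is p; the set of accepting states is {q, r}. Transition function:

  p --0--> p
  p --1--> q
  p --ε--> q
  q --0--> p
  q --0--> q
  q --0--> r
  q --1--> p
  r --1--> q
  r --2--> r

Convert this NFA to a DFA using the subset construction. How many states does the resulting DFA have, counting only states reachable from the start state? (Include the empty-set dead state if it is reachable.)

5

Start state of the DFA: {p, q} (ε-closure of the NFA start).
{p, q} --0--> {p, q, r}  [new]
{p, q} --1--> {p, q}  [seen]
{p, q} --2--> ∅  [new]
{p, q, r} --0--> {p, q, r}  [seen]
{p, q, r} --1--> {p, q}  [seen]
{p, q, r} --2--> {r}  [new]
∅ --0--> ∅  [seen]
∅ --1--> ∅  [seen]
∅ --2--> ∅  [seen]
{r} --0--> ∅  [seen]
{r} --1--> {q}  [new]
{r} --2--> {r}  [seen]
{q} --0--> {p, q, r}  [seen]
{q} --1--> {p, q}  [seen]
{q} --2--> ∅  [seen]
Reachable DFA states: {p, q}, {p, q, r}, ∅, {r}, {q}.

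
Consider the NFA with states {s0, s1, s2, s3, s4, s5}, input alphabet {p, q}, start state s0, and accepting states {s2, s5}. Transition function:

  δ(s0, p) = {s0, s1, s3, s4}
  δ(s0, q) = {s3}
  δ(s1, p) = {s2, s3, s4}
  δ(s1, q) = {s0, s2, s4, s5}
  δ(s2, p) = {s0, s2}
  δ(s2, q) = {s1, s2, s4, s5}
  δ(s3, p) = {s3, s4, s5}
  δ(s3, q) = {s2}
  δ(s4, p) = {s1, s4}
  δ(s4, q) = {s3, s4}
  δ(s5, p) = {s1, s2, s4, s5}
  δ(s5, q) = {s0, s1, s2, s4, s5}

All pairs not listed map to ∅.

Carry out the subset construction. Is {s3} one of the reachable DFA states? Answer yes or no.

yes

Start state of the DFA: {s0}.
{s0} --p--> {s0, s1, s3, s4}  [new]
{s0} --q--> {s3}  [new]
{s0, s1, s3, s4} --p--> {s0, s1, s2, s3, s4, s5}  [new]
{s0, s1, s3, s4} --q--> {s0, s2, s3, s4, s5}  [new]
{s3} --p--> {s3, s4, s5}  [new]
{s3} --q--> {s2}  [new]
{s0, s1, s2, s3, s4, s5} --p--> {s0, s1, s2, s3, s4, s5}  [seen]
{s0, s1, s2, s3, s4, s5} --q--> {s0, s1, s2, s3, s4, s5}  [seen]
{s0, s2, s3, s4, s5} --p--> {s0, s1, s2, s3, s4, s5}  [seen]
{s0, s2, s3, s4, s5} --q--> {s0, s1, s2, s3, s4, s5}  [seen]
{s3, s4, s5} --p--> {s1, s2, s3, s4, s5}  [new]
{s3, s4, s5} --q--> {s0, s1, s2, s3, s4, s5}  [seen]
{s2} --p--> {s0, s2}  [new]
{s2} --q--> {s1, s2, s4, s5}  [new]
{s1, s2, s3, s4, s5} --p--> {s0, s1, s2, s3, s4, s5}  [seen]
{s1, s2, s3, s4, s5} --q--> {s0, s1, s2, s3, s4, s5}  [seen]
{s0, s2} --p--> {s0, s1, s2, s3, s4}  [new]
{s0, s2} --q--> {s1, s2, s3, s4, s5}  [seen]
{s1, s2, s4, s5} --p--> {s0, s1, s2, s3, s4, s5}  [seen]
{s1, s2, s4, s5} --q--> {s0, s1, s2, s3, s4, s5}  [seen]
{s0, s1, s2, s3, s4} --p--> {s0, s1, s2, s3, s4, s5}  [seen]
{s0, s1, s2, s3, s4} --q--> {s0, s1, s2, s3, s4, s5}  [seen]
Reachable DFA states: {s0}, {s0, s1, s3, s4}, {s3}, {s0, s1, s2, s3, s4, s5}, {s0, s2, s3, s4, s5}, {s3, s4, s5}, {s2}, {s1, s2, s3, s4, s5}, {s0, s2}, {s1, s2, s4, s5}, {s0, s1, s2, s3, s4}.
{s3} is among them.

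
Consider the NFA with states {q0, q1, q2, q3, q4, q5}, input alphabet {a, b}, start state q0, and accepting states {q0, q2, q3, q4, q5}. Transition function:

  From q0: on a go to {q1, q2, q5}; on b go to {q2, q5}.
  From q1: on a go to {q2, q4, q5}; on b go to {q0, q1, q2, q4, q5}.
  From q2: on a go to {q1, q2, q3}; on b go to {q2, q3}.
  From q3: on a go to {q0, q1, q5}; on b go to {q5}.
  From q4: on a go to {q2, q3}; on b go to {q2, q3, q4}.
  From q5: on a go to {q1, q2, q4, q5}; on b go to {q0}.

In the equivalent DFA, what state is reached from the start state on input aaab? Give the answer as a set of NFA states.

Start: {q0}.
δ(q0,a) = {q1, q2, q5}.
Union: {q1, q2, q5}.
After a: {q1, q2, q5}.
δ(q1,a) = {q2, q4, q5}; δ(q2,a) = {q1, q2, q3}; δ(q5,a) = {q1, q2, q4, q5}.
Union: {q1, q2, q3, q4, q5}.
After a: {q1, q2, q3, q4, q5}.
δ(q1,a) = {q2, q4, q5}; δ(q2,a) = {q1, q2, q3}; δ(q3,a) = {q0, q1, q5}; δ(q4,a) = {q2, q3}; δ(q5,a) = {q1, q2, q4, q5}.
Union: {q0, q1, q2, q3, q4, q5}.
After a: {q0, q1, q2, q3, q4, q5}.
δ(q0,b) = {q2, q5}; δ(q1,b) = {q0, q1, q2, q4, q5}; δ(q2,b) = {q2, q3}; δ(q3,b) = {q5}; δ(q4,b) = {q2, q3, q4}; δ(q5,b) = {q0}.
Union: {q0, q1, q2, q3, q4, q5}.
After b: {q0, q1, q2, q3, q4, q5}.

{q0, q1, q2, q3, q4, q5}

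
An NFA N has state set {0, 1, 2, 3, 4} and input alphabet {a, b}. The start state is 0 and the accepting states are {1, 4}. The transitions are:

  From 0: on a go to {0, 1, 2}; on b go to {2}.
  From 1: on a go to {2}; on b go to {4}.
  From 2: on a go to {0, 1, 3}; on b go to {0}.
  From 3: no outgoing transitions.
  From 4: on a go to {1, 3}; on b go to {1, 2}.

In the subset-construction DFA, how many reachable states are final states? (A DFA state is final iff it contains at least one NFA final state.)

5

Start state of the DFA: {0}.
{0} --a--> {0, 1, 2}  [new]
{0} --b--> {2}  [new]
{0, 1, 2} --a--> {0, 1, 2, 3}  [new]
{0, 1, 2} --b--> {0, 2, 4}  [new]
{2} --a--> {0, 1, 3}  [new]
{2} --b--> {0}  [seen]
{0, 1, 2, 3} --a--> {0, 1, 2, 3}  [seen]
{0, 1, 2, 3} --b--> {0, 2, 4}  [seen]
{0, 2, 4} --a--> {0, 1, 2, 3}  [seen]
{0, 2, 4} --b--> {0, 1, 2}  [seen]
{0, 1, 3} --a--> {0, 1, 2}  [seen]
{0, 1, 3} --b--> {2, 4}  [new]
{2, 4} --a--> {0, 1, 3}  [seen]
{2, 4} --b--> {0, 1, 2}  [seen]
Reachable DFA states: {0}, {0, 1, 2}, {2}, {0, 1, 2, 3}, {0, 2, 4}, {0, 1, 3}, {2, 4}.
Accepting DFA states (contain an NFA accepting state): {0, 1, 2}, {0, 1, 2, 3}, {0, 2, 4}, {0, 1, 3}, {2, 4}.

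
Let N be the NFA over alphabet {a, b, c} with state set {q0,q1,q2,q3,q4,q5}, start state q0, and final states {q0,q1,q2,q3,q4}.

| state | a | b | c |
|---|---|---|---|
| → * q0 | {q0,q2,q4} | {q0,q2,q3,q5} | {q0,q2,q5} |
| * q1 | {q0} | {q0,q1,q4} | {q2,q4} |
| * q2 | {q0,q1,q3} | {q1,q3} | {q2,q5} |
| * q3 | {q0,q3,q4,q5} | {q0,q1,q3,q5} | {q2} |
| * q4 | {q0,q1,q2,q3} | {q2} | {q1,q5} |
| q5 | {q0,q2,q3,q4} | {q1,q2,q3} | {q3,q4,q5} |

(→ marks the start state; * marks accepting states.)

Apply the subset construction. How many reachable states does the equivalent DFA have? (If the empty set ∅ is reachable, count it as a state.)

Start state of the DFA: {q0}.
{q0} --a--> {q0,q2,q4}  [new]
{q0} --b--> {q0,q2,q3,q5}  [new]
{q0} --c--> {q0,q2,q5}  [new]
{q0,q2,q4} --a--> {q0,q1,q2,q3,q4}  [new]
{q0,q2,q4} --b--> {q0,q1,q2,q3,q5}  [new]
{q0,q2,q4} --c--> {q0,q1,q2,q5}  [new]
{q0,q2,q3,q5} --a--> {q0,q1,q2,q3,q4,q5}  [new]
{q0,q2,q3,q5} --b--> {q0,q1,q2,q3,q5}  [seen]
{q0,q2,q3,q5} --c--> {q0,q2,q3,q4,q5}  [new]
{q0,q2,q5} --a--> {q0,q1,q2,q3,q4}  [seen]
{q0,q2,q5} --b--> {q0,q1,q2,q3,q5}  [seen]
{q0,q2,q5} --c--> {q0,q2,q3,q4,q5}  [seen]
{q0,q1,q2,q3,q4} --a--> {q0,q1,q2,q3,q4,q5}  [seen]
{q0,q1,q2,q3,q4} --b--> {q0,q1,q2,q3,q4,q5}  [seen]
{q0,q1,q2,q3,q4} --c--> {q0,q1,q2,q4,q5}  [new]
{q0,q1,q2,q3,q5} --a--> {q0,q1,q2,q3,q4,q5}  [seen]
{q0,q1,q2,q3,q5} --b--> {q0,q1,q2,q3,q4,q5}  [seen]
{q0,q1,q2,q3,q5} --c--> {q0,q2,q3,q4,q5}  [seen]
{q0,q1,q2,q5} --a--> {q0,q1,q2,q3,q4}  [seen]
{q0,q1,q2,q5} --b--> {q0,q1,q2,q3,q4,q5}  [seen]
{q0,q1,q2,q5} --c--> {q0,q2,q3,q4,q5}  [seen]
{q0,q1,q2,q3,q4,q5} --a--> {q0,q1,q2,q3,q4,q5}  [seen]
{q0,q1,q2,q3,q4,q5} --b--> {q0,q1,q2,q3,q4,q5}  [seen]
{q0,q1,q2,q3,q4,q5} --c--> {q0,q1,q2,q3,q4,q5}  [seen]
{q0,q2,q3,q4,q5} --a--> {q0,q1,q2,q3,q4,q5}  [seen]
{q0,q2,q3,q4,q5} --b--> {q0,q1,q2,q3,q5}  [seen]
{q0,q2,q3,q4,q5} --c--> {q0,q1,q2,q3,q4,q5}  [seen]
{q0,q1,q2,q4,q5} --a--> {q0,q1,q2,q3,q4}  [seen]
{q0,q1,q2,q4,q5} --b--> {q0,q1,q2,q3,q4,q5}  [seen]
{q0,q1,q2,q4,q5} --c--> {q0,q1,q2,q3,q4,q5}  [seen]
Reachable DFA states: {q0}, {q0,q2,q4}, {q0,q2,q3,q5}, {q0,q2,q5}, {q0,q1,q2,q3,q4}, {q0,q1,q2,q3,q5}, {q0,q1,q2,q5}, {q0,q1,q2,q3,q4,q5}, {q0,q2,q3,q4,q5}, {q0,q1,q2,q4,q5}.

10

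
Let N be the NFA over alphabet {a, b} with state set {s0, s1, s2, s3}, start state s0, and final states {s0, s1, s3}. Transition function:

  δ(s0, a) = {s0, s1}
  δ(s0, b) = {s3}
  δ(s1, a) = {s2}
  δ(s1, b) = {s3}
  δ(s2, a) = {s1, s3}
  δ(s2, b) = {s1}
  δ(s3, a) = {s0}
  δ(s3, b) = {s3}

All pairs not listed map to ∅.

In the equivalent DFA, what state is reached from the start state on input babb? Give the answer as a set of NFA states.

Start: {s0}.
δ(s0,b) = {s3}.
Union: {s3}.
After b: {s3}.
δ(s3,a) = {s0}.
Union: {s0}.
After a: {s0}.
δ(s0,b) = {s3}.
Union: {s3}.
After b: {s3}.
δ(s3,b) = {s3}.
Union: {s3}.
After b: {s3}.

{s3}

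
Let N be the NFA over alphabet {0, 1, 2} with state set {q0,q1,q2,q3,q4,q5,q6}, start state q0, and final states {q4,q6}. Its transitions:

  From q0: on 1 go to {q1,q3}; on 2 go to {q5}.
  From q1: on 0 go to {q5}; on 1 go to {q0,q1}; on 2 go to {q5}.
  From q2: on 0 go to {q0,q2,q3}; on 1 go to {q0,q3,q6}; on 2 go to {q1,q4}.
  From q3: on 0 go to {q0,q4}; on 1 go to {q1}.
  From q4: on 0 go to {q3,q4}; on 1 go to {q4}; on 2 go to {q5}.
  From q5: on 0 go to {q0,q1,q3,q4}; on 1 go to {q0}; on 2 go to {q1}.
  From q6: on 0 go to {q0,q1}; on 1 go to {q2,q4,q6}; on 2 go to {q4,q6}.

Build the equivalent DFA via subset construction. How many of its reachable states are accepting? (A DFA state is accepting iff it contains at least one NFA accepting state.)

4

Start state of the DFA: {q0}.
{q0} --0--> ∅  [new]
{q0} --1--> {q1,q3}  [new]
{q0} --2--> {q5}  [new]
∅ --0--> ∅  [seen]
∅ --1--> ∅  [seen]
∅ --2--> ∅  [seen]
{q1,q3} --0--> {q0,q4,q5}  [new]
{q1,q3} --1--> {q0,q1}  [new]
{q1,q3} --2--> {q5}  [seen]
{q5} --0--> {q0,q1,q3,q4}  [new]
{q5} --1--> {q0}  [seen]
{q5} --2--> {q1}  [new]
{q0,q4,q5} --0--> {q0,q1,q3,q4}  [seen]
{q0,q4,q5} --1--> {q0,q1,q3,q4}  [seen]
{q0,q4,q5} --2--> {q1,q5}  [new]
{q0,q1} --0--> {q5}  [seen]
{q0,q1} --1--> {q0,q1,q3}  [new]
{q0,q1} --2--> {q5}  [seen]
{q0,q1,q3,q4} --0--> {q0,q3,q4,q5}  [new]
{q0,q1,q3,q4} --1--> {q0,q1,q3,q4}  [seen]
{q0,q1,q3,q4} --2--> {q5}  [seen]
{q1} --0--> {q5}  [seen]
{q1} --1--> {q0,q1}  [seen]
{q1} --2--> {q5}  [seen]
{q1,q5} --0--> {q0,q1,q3,q4,q5}  [new]
{q1,q5} --1--> {q0,q1}  [seen]
{q1,q5} --2--> {q1,q5}  [seen]
{q0,q1,q3} --0--> {q0,q4,q5}  [seen]
{q0,q1,q3} --1--> {q0,q1,q3}  [seen]
{q0,q1,q3} --2--> {q5}  [seen]
{q0,q3,q4,q5} --0--> {q0,q1,q3,q4}  [seen]
{q0,q3,q4,q5} --1--> {q0,q1,q3,q4}  [seen]
{q0,q3,q4,q5} --2--> {q1,q5}  [seen]
{q0,q1,q3,q4,q5} --0--> {q0,q1,q3,q4,q5}  [seen]
{q0,q1,q3,q4,q5} --1--> {q0,q1,q3,q4}  [seen]
{q0,q1,q3,q4,q5} --2--> {q1,q5}  [seen]
Reachable DFA states: {q0}, ∅, {q1,q3}, {q5}, {q0,q4,q5}, {q0,q1}, {q0,q1,q3,q4}, {q1}, {q1,q5}, {q0,q1,q3}, {q0,q3,q4,q5}, {q0,q1,q3,q4,q5}.
Accepting DFA states (contain an NFA accepting state): {q0,q4,q5}, {q0,q1,q3,q4}, {q0,q3,q4,q5}, {q0,q1,q3,q4,q5}.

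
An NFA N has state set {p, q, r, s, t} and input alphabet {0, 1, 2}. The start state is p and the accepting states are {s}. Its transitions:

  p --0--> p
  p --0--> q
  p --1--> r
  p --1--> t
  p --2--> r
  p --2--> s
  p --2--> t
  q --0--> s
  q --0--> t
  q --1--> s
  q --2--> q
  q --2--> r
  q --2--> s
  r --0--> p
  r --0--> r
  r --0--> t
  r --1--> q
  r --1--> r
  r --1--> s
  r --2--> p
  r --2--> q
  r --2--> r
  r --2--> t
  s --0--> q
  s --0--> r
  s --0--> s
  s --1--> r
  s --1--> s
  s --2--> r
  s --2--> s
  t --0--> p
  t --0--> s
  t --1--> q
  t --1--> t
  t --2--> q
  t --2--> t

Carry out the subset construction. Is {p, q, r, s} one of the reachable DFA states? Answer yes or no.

no

Start state of the DFA: {p}.
{p} --0--> {p, q}  [new]
{p} --1--> {r, t}  [new]
{p} --2--> {r, s, t}  [new]
{p, q} --0--> {p, q, s, t}  [new]
{p, q} --1--> {r, s, t}  [seen]
{p, q} --2--> {q, r, s, t}  [new]
{r, t} --0--> {p, r, s, t}  [new]
{r, t} --1--> {q, r, s, t}  [seen]
{r, t} --2--> {p, q, r, t}  [new]
{r, s, t} --0--> {p, q, r, s, t}  [new]
{r, s, t} --1--> {q, r, s, t}  [seen]
{r, s, t} --2--> {p, q, r, s, t}  [seen]
{p, q, s, t} --0--> {p, q, r, s, t}  [seen]
{p, q, s, t} --1--> {q, r, s, t}  [seen]
{p, q, s, t} --2--> {q, r, s, t}  [seen]
{q, r, s, t} --0--> {p, q, r, s, t}  [seen]
{q, r, s, t} --1--> {q, r, s, t}  [seen]
{q, r, s, t} --2--> {p, q, r, s, t}  [seen]
{p, r, s, t} --0--> {p, q, r, s, t}  [seen]
{p, r, s, t} --1--> {q, r, s, t}  [seen]
{p, r, s, t} --2--> {p, q, r, s, t}  [seen]
{p, q, r, t} --0--> {p, q, r, s, t}  [seen]
{p, q, r, t} --1--> {q, r, s, t}  [seen]
{p, q, r, t} --2--> {p, q, r, s, t}  [seen]
{p, q, r, s, t} --0--> {p, q, r, s, t}  [seen]
{p, q, r, s, t} --1--> {q, r, s, t}  [seen]
{p, q, r, s, t} --2--> {p, q, r, s, t}  [seen]
Reachable DFA states: {p}, {p, q}, {r, t}, {r, s, t}, {p, q, s, t}, {q, r, s, t}, {p, r, s, t}, {p, q, r, t}, {p, q, r, s, t}.
{p, q, r, s} is not among them.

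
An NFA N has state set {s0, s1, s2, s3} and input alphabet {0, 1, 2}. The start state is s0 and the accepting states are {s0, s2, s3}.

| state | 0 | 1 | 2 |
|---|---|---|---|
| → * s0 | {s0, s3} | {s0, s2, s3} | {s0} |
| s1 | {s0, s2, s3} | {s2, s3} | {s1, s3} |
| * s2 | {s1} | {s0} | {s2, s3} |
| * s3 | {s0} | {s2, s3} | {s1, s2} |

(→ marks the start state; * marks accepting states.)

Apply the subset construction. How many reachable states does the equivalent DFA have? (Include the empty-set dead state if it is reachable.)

6

Start state of the DFA: {s0}.
{s0} --0--> {s0, s3}  [new]
{s0} --1--> {s0, s2, s3}  [new]
{s0} --2--> {s0}  [seen]
{s0, s3} --0--> {s0, s3}  [seen]
{s0, s3} --1--> {s0, s2, s3}  [seen]
{s0, s3} --2--> {s0, s1, s2}  [new]
{s0, s2, s3} --0--> {s0, s1, s3}  [new]
{s0, s2, s3} --1--> {s0, s2, s3}  [seen]
{s0, s2, s3} --2--> {s0, s1, s2, s3}  [new]
{s0, s1, s2} --0--> {s0, s1, s2, s3}  [seen]
{s0, s1, s2} --1--> {s0, s2, s3}  [seen]
{s0, s1, s2} --2--> {s0, s1, s2, s3}  [seen]
{s0, s1, s3} --0--> {s0, s2, s3}  [seen]
{s0, s1, s3} --1--> {s0, s2, s3}  [seen]
{s0, s1, s3} --2--> {s0, s1, s2, s3}  [seen]
{s0, s1, s2, s3} --0--> {s0, s1, s2, s3}  [seen]
{s0, s1, s2, s3} --1--> {s0, s2, s3}  [seen]
{s0, s1, s2, s3} --2--> {s0, s1, s2, s3}  [seen]
Reachable DFA states: {s0}, {s0, s3}, {s0, s2, s3}, {s0, s1, s2}, {s0, s1, s3}, {s0, s1, s2, s3}.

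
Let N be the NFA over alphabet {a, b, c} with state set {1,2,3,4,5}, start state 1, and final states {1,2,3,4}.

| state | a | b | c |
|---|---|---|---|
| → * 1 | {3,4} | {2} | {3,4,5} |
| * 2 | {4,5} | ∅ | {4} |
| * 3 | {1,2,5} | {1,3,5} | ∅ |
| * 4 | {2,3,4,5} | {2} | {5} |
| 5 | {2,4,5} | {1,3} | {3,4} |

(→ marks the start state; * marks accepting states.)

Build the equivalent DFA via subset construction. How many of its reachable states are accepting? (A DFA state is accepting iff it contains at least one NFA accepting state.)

Start state of the DFA: {1}.
{1} --a--> {3,4}  [new]
{1} --b--> {2}  [new]
{1} --c--> {3,4,5}  [new]
{3,4} --a--> {1,2,3,4,5}  [new]
{3,4} --b--> {1,2,3,5}  [new]
{3,4} --c--> {5}  [new]
{2} --a--> {4,5}  [new]
{2} --b--> ∅  [new]
{2} --c--> {4}  [new]
{3,4,5} --a--> {1,2,3,4,5}  [seen]
{3,4,5} --b--> {1,2,3,5}  [seen]
{3,4,5} --c--> {3,4,5}  [seen]
{1,2,3,4,5} --a--> {1,2,3,4,5}  [seen]
{1,2,3,4,5} --b--> {1,2,3,5}  [seen]
{1,2,3,4,5} --c--> {3,4,5}  [seen]
{1,2,3,5} --a--> {1,2,3,4,5}  [seen]
{1,2,3,5} --b--> {1,2,3,5}  [seen]
{1,2,3,5} --c--> {3,4,5}  [seen]
{5} --a--> {2,4,5}  [new]
{5} --b--> {1,3}  [new]
{5} --c--> {3,4}  [seen]
{4,5} --a--> {2,3,4,5}  [new]
{4,5} --b--> {1,2,3}  [new]
{4,5} --c--> {3,4,5}  [seen]
∅ --a--> ∅  [seen]
∅ --b--> ∅  [seen]
∅ --c--> ∅  [seen]
{4} --a--> {2,3,4,5}  [seen]
{4} --b--> {2}  [seen]
{4} --c--> {5}  [seen]
{2,4,5} --a--> {2,3,4,5}  [seen]
{2,4,5} --b--> {1,2,3}  [seen]
{2,4,5} --c--> {3,4,5}  [seen]
{1,3} --a--> {1,2,3,4,5}  [seen]
{1,3} --b--> {1,2,3,5}  [seen]
{1,3} --c--> {3,4,5}  [seen]
{2,3,4,5} --a--> {1,2,3,4,5}  [seen]
{2,3,4,5} --b--> {1,2,3,5}  [seen]
{2,3,4,5} --c--> {3,4,5}  [seen]
{1,2,3} --a--> {1,2,3,4,5}  [seen]
{1,2,3} --b--> {1,2,3,5}  [seen]
{1,2,3} --c--> {3,4,5}  [seen]
Reachable DFA states: {1}, {3,4}, {2}, {3,4,5}, {1,2,3,4,5}, {1,2,3,5}, {5}, {4,5}, ∅, {4}, {2,4,5}, {1,3}, {2,3,4,5}, {1,2,3}.
Accepting DFA states (contain an NFA accepting state): {1}, {3,4}, {2}, {3,4,5}, {1,2,3,4,5}, {1,2,3,5}, {4,5}, {4}, {2,4,5}, {1,3}, {2,3,4,5}, {1,2,3}.

12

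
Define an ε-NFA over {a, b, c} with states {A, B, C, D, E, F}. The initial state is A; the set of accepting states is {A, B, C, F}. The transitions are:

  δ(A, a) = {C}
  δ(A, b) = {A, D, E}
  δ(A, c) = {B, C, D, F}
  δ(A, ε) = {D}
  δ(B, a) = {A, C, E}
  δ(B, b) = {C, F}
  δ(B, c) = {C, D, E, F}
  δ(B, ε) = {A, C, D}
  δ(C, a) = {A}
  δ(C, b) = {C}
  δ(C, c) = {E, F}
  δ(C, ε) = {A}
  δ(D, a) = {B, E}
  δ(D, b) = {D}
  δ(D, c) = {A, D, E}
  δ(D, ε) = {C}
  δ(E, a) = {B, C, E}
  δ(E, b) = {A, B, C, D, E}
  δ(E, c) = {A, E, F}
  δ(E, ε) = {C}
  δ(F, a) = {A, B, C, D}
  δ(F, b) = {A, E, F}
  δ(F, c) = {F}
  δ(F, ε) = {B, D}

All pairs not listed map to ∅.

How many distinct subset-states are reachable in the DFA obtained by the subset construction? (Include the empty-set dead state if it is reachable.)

4

Start state of the DFA: {A, C, D} (ε-closure of the NFA start).
{A, C, D} --a--> {A, B, C, D, E}  [new]
{A, C, D} --b--> {A, C, D, E}  [new]
{A, C, D} --c--> {A, B, C, D, E, F}  [new]
{A, B, C, D, E} --a--> {A, B, C, D, E}  [seen]
{A, B, C, D, E} --b--> {A, B, C, D, E, F}  [seen]
{A, B, C, D, E} --c--> {A, B, C, D, E, F}  [seen]
{A, C, D, E} --a--> {A, B, C, D, E}  [seen]
{A, C, D, E} --b--> {A, B, C, D, E}  [seen]
{A, C, D, E} --c--> {A, B, C, D, E, F}  [seen]
{A, B, C, D, E, F} --a--> {A, B, C, D, E}  [seen]
{A, B, C, D, E, F} --b--> {A, B, C, D, E, F}  [seen]
{A, B, C, D, E, F} --c--> {A, B, C, D, E, F}  [seen]
Reachable DFA states: {A, C, D}, {A, B, C, D, E}, {A, C, D, E}, {A, B, C, D, E, F}.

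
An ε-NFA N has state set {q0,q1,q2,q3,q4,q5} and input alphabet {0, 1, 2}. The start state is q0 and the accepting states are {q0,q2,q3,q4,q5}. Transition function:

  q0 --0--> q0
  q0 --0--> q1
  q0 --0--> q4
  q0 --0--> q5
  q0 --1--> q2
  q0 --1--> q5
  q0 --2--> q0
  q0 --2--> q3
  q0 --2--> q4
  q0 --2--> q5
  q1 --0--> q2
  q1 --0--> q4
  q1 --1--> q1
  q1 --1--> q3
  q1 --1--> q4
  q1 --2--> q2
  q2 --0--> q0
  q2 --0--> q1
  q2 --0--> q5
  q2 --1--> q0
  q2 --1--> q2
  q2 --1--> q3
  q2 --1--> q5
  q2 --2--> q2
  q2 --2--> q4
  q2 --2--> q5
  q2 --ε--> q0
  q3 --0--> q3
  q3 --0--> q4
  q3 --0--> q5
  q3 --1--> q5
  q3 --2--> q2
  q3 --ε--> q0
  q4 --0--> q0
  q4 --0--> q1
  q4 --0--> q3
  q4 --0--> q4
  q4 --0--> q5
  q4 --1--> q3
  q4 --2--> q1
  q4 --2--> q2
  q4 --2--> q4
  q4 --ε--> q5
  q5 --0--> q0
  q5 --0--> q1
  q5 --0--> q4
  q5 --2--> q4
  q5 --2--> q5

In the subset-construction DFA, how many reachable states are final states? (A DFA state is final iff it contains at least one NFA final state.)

8

Start state of the DFA: {q0} (ε-closure of the NFA start).
{q0} --0--> {q0,q1,q4,q5}  [new]
{q0} --1--> {q0,q2,q5}  [new]
{q0} --2--> {q0,q3,q4,q5}  [new]
{q0,q1,q4,q5} --0--> {q0,q1,q2,q3,q4,q5}  [new]
{q0,q1,q4,q5} --1--> {q0,q1,q2,q3,q4,q5}  [seen]
{q0,q1,q4,q5} --2--> {q0,q1,q2,q3,q4,q5}  [seen]
{q0,q2,q5} --0--> {q0,q1,q4,q5}  [seen]
{q0,q2,q5} --1--> {q0,q2,q3,q5}  [new]
{q0,q2,q5} --2--> {q0,q2,q3,q4,q5}  [new]
{q0,q3,q4,q5} --0--> {q0,q1,q3,q4,q5}  [new]
{q0,q3,q4,q5} --1--> {q0,q2,q3,q5}  [seen]
{q0,q3,q4,q5} --2--> {q0,q1,q2,q3,q4,q5}  [seen]
{q0,q1,q2,q3,q4,q5} --0--> {q0,q1,q2,q3,q4,q5}  [seen]
{q0,q1,q2,q3,q4,q5} --1--> {q0,q1,q2,q3,q4,q5}  [seen]
{q0,q1,q2,q3,q4,q5} --2--> {q0,q1,q2,q3,q4,q5}  [seen]
{q0,q2,q3,q5} --0--> {q0,q1,q3,q4,q5}  [seen]
{q0,q2,q3,q5} --1--> {q0,q2,q3,q5}  [seen]
{q0,q2,q3,q5} --2--> {q0,q2,q3,q4,q5}  [seen]
{q0,q2,q3,q4,q5} --0--> {q0,q1,q3,q4,q5}  [seen]
{q0,q2,q3,q4,q5} --1--> {q0,q2,q3,q5}  [seen]
{q0,q2,q3,q4,q5} --2--> {q0,q1,q2,q3,q4,q5}  [seen]
{q0,q1,q3,q4,q5} --0--> {q0,q1,q2,q3,q4,q5}  [seen]
{q0,q1,q3,q4,q5} --1--> {q0,q1,q2,q3,q4,q5}  [seen]
{q0,q1,q3,q4,q5} --2--> {q0,q1,q2,q3,q4,q5}  [seen]
Reachable DFA states: {q0}, {q0,q1,q4,q5}, {q0,q2,q5}, {q0,q3,q4,q5}, {q0,q1,q2,q3,q4,q5}, {q0,q2,q3,q5}, {q0,q2,q3,q4,q5}, {q0,q1,q3,q4,q5}.
Accepting DFA states (contain an NFA accepting state): {q0}, {q0,q1,q4,q5}, {q0,q2,q5}, {q0,q3,q4,q5}, {q0,q1,q2,q3,q4,q5}, {q0,q2,q3,q5}, {q0,q2,q3,q4,q5}, {q0,q1,q3,q4,q5}.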